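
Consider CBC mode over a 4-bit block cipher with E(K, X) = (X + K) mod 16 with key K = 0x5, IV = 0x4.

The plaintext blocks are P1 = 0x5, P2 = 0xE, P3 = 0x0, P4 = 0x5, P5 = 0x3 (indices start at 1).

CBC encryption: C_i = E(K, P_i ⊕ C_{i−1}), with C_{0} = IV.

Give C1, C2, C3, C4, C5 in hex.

C1: P1 ⊕ 0x4 = 0x1; E(K, 0x1) = 0x6.
C2: P2 ⊕ 0x6 = 0x8; E(K, 0x8) = 0xD.
C3: P3 ⊕ 0xD = 0xD; E(K, 0xD) = 0x2.
C4: P4 ⊕ 0x2 = 0x7; E(K, 0x7) = 0xC.
C5: P5 ⊕ 0xC = 0xF; E(K, 0xF) = 0x4.

C1 = 0x6, C2 = 0xD, C3 = 0x2, C4 = 0xC, C5 = 0x4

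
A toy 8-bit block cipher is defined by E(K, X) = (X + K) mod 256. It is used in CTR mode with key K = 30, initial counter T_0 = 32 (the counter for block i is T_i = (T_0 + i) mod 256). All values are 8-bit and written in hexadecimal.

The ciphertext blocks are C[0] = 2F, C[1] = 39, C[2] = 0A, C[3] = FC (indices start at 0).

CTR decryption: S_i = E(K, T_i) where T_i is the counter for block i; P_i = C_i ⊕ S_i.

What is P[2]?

P[2] = 6E

P[2]: T = 34, S = E(K, T) = 64; 0A ⊕ 64 = 6E.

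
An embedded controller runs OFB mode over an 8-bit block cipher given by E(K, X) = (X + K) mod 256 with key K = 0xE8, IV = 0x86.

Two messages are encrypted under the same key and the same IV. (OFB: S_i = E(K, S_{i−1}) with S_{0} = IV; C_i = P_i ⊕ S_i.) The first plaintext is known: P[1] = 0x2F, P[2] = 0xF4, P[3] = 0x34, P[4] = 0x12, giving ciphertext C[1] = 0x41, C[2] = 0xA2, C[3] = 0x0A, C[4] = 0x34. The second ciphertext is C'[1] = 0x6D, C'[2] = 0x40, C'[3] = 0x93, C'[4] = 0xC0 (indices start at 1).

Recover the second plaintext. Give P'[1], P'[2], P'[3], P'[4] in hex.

P'[1] = 0x03, P'[2] = 0x16, P'[3] = 0xAD, P'[4] = 0xE6

In OFB with a reused IV, both messages share the same keystream S_i, so C_i ⊕ C'_i = P_i ⊕ P'_i and thus P'_i = P_i ⊕ C_i ⊕ C'_i.
P'[1]: 0x2F ⊕ 0x41 ⊕ 0x6D = 0x03.
P'[2]: 0xF4 ⊕ 0xA2 ⊕ 0x40 = 0x16.
P'[3]: 0x34 ⊕ 0x0A ⊕ 0x93 = 0xAD.
P'[4]: 0x12 ⊕ 0x34 ⊕ 0xC0 = 0xE6.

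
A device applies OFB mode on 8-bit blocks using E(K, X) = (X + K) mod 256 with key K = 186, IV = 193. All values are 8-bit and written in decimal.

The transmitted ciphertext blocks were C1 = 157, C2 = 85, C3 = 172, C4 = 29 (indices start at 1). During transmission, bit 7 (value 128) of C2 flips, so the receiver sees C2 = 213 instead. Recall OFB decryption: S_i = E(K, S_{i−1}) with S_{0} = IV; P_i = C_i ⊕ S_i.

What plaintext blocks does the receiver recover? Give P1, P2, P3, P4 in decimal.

P1 = 230, P2 = 224, P3 = 67, P4 = 180

Only C2 changed, to 213. In OFB, a change in C_i flips the same bit in P_i only; the keystream is unaffected. Decrypting the received ciphertext:
P1: S = E(K, 193) = 123; 157 ⊕ 123 = 230.
P2: S = E(K, 123) = 53; 213 ⊕ 53 = 224.
P3: S = E(K, 53) = 239; 172 ⊕ 239 = 67.
P4: S = E(K, 239) = 169; 29 ⊕ 169 = 180.
Blocks that differ from the original plaintext: P2.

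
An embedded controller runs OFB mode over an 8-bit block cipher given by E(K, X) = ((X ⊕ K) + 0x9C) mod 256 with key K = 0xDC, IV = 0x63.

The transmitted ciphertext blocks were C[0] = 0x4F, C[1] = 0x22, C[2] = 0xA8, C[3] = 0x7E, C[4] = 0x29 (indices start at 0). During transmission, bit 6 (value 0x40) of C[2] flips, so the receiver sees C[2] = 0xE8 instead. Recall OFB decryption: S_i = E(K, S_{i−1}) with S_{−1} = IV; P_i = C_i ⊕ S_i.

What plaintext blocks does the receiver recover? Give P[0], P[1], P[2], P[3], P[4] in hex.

Only C[2] changed, to 0xE8. In OFB, a change in C_i flips the same bit in P_i only; the keystream is unaffected. Decrypting the received ciphertext:
P[0]: S = E(K, 0x63) = 0x5B; 0x4F ⊕ 0x5B = 0x14.
P[1]: S = E(K, 0x5B) = 0x23; 0x22 ⊕ 0x23 = 0x01.
P[2]: S = E(K, 0x23) = 0x9B; 0xE8 ⊕ 0x9B = 0x73.
P[3]: S = E(K, 0x9B) = 0xE3; 0x7E ⊕ 0xE3 = 0x9D.
P[4]: S = E(K, 0xE3) = 0xDB; 0x29 ⊕ 0xDB = 0xF2.
Blocks that differ from the original plaintext: P[2].

P[0] = 0x14, P[1] = 0x01, P[2] = 0x73, P[3] = 0x9D, P[4] = 0xF2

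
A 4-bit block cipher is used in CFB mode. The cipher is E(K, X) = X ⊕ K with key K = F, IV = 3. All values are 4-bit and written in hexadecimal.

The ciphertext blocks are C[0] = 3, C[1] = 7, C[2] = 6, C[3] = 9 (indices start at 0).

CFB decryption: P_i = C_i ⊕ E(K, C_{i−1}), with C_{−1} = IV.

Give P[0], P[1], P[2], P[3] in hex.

P[0]: E(K, 3) = C; 3 ⊕ C = F.
P[1]: E(K, 3) = C; 7 ⊕ C = B.
P[2]: E(K, 7) = 8; 6 ⊕ 8 = E.
P[3]: E(K, 6) = 9; 9 ⊕ 9 = 0.

P[0] = F, P[1] = B, P[2] = E, P[3] = 0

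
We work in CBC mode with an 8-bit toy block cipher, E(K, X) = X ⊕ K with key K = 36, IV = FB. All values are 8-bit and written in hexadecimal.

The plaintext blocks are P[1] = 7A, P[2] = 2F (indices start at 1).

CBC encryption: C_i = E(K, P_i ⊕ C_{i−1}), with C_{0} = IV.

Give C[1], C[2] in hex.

C[1] = B7, C[2] = AE

C[1]: P[1] ⊕ FB = 81; E(K, 81) = B7.
C[2]: P[2] ⊕ B7 = 98; E(K, 98) = AE.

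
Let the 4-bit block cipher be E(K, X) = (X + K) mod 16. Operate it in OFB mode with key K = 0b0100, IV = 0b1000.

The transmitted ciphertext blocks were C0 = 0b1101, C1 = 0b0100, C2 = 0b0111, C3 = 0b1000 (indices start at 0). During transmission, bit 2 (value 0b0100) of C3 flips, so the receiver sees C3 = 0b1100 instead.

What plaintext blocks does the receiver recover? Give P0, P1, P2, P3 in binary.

P0 = 0b0001, P1 = 0b0100, P2 = 0b0011, P3 = 0b0100

OFB decryption: S_i = E(K, S_{i−1}) with S_{−1} = IV; P_i = C_i ⊕ S_i.
Only C3 changed, to 0b1100. In OFB, a change in C_i flips the same bit in P_i only; the keystream is unaffected. Decrypting the received ciphertext:
P0: S = E(K, 0b1000) = 0b1100; 0b1101 ⊕ 0b1100 = 0b0001.
P1: S = E(K, 0b1100) = 0b0000; 0b0100 ⊕ 0b0000 = 0b0100.
P2: S = E(K, 0b0000) = 0b0100; 0b0111 ⊕ 0b0100 = 0b0011.
P3: S = E(K, 0b0100) = 0b1000; 0b1100 ⊕ 0b1000 = 0b0100.
Blocks that differ from the original plaintext: P3.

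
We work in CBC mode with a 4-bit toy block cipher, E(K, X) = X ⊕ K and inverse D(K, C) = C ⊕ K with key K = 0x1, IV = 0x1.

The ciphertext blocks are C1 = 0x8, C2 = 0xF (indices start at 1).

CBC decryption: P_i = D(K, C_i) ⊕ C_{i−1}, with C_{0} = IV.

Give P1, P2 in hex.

P1: D(K, 0x8) = 0x9; 0x9 ⊕ 0x1 = 0x8.
P2: D(K, 0xF) = 0xE; 0xE ⊕ 0x8 = 0x6.

P1 = 0x8, P2 = 0x6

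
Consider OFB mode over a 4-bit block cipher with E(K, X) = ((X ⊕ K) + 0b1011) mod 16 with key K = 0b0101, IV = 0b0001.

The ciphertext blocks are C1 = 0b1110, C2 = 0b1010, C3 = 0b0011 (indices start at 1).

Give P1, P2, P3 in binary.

P1 = 0b0001, P2 = 0b1111, P3 = 0b1000

OFB decryption: S_i = E(K, S_{i−1}) with S_{0} = IV; P_i = C_i ⊕ S_i.
P1: S = E(K, 0b0001) = 0b1111; 0b1110 ⊕ 0b1111 = 0b0001.
P2: S = E(K, 0b1111) = 0b0101; 0b1010 ⊕ 0b0101 = 0b1111.
P3: S = E(K, 0b0101) = 0b1011; 0b0011 ⊕ 0b1011 = 0b1000.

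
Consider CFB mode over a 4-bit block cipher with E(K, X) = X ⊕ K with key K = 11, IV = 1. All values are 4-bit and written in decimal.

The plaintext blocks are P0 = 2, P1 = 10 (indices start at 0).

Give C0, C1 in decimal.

C0 = 8, C1 = 9

CFB encryption: C_i = P_i ⊕ E(K, C_{i−1}), with C_{−1} = IV.
C0: E(K, 1) = 10; 2 ⊕ 10 = 8.
C1: E(K, 8) = 3; 10 ⊕ 3 = 9.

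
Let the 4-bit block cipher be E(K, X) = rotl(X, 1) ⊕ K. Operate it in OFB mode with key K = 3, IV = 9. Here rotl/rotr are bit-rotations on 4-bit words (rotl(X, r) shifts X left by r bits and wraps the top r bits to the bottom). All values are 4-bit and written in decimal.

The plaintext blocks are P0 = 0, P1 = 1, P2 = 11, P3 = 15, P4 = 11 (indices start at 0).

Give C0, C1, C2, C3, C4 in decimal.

C0 = 0, C1 = 2, C2 = 14, C3 = 6, C4 = 11

OFB encryption: S_i = E(K, S_{i−1}) with S_{−1} = IV; C_i = P_i ⊕ S_i.
C0: S = E(K, 9) = 0; 0 ⊕ 0 = 0.
C1: S = E(K, 0) = 3; 1 ⊕ 3 = 2.
C2: S = E(K, 3) = 5; 11 ⊕ 5 = 14.
C3: S = E(K, 5) = 9; 15 ⊕ 9 = 6.
C4: S = E(K, 9) = 0; 11 ⊕ 0 = 11.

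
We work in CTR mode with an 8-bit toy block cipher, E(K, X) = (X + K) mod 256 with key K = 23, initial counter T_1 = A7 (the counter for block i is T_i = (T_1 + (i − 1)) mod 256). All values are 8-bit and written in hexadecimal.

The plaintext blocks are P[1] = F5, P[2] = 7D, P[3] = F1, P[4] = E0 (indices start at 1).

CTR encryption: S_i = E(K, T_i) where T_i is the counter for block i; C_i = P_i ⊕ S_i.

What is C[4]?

C[4] = 2D

C[1]: T = A7, S = E(K, T) = CA; F5 ⊕ CA = 3F.
C[2]: T = A8, S = E(K, T) = CB; 7D ⊕ CB = B6.
C[3]: T = A9, S = E(K, T) = CC; F1 ⊕ CC = 3D.
C[4]: T = AA, S = E(K, T) = CD; E0 ⊕ CD = 2D.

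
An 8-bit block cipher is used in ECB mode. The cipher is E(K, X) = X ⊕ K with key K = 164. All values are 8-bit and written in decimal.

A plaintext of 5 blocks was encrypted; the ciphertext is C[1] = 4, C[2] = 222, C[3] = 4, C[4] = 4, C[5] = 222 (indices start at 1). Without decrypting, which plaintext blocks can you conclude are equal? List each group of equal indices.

ECB encrypts each block independently with the same key, so equal ciphertext blocks imply equal plaintext blocks.
C[1] = C[3] = C[4] = 4, so P[1] = P[3] = P[4].
C[2] = C[5] = 222, so P[2] = P[5].

P[1] = P[3] = P[4]; P[2] = P[5]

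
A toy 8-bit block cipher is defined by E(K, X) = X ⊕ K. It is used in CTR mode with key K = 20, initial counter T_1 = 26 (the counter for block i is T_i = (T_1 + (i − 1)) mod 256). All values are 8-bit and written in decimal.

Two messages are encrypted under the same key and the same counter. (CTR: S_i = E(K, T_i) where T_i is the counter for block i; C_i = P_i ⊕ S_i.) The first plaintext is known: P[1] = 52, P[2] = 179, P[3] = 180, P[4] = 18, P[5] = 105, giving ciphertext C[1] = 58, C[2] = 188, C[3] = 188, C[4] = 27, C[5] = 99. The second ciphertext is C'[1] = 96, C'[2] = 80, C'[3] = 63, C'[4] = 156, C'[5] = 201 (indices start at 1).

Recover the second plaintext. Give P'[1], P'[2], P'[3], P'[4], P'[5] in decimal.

P'[1] = 110, P'[2] = 95, P'[3] = 55, P'[4] = 149, P'[5] = 195

In CTR with a reused counter, both messages share the same keystream S_i, so C_i ⊕ C'_i = P_i ⊕ P'_i and thus P'_i = P_i ⊕ C_i ⊕ C'_i.
P'[1]: 52 ⊕ 58 ⊕ 96 = 110.
P'[2]: 179 ⊕ 188 ⊕ 80 = 95.
P'[3]: 180 ⊕ 188 ⊕ 63 = 55.
P'[4]: 18 ⊕ 27 ⊕ 156 = 149.
P'[5]: 105 ⊕ 99 ⊕ 201 = 195.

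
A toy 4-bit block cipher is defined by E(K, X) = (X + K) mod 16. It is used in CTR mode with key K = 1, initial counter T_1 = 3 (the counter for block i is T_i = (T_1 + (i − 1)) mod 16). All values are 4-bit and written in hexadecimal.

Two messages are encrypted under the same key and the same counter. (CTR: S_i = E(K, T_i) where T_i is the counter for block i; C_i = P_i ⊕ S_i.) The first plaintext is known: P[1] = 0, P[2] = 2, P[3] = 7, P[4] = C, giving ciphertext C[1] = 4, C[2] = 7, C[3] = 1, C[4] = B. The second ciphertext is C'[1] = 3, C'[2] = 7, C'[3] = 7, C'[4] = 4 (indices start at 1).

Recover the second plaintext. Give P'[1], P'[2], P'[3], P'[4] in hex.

P'[1] = 7, P'[2] = 2, P'[3] = 1, P'[4] = 3

In CTR with a reused counter, both messages share the same keystream S_i, so C_i ⊕ C'_i = P_i ⊕ P'_i and thus P'_i = P_i ⊕ C_i ⊕ C'_i.
P'[1]: 0 ⊕ 4 ⊕ 3 = 7.
P'[2]: 2 ⊕ 7 ⊕ 7 = 2.
P'[3]: 7 ⊕ 1 ⊕ 7 = 1.
P'[4]: C ⊕ B ⊕ 4 = 3.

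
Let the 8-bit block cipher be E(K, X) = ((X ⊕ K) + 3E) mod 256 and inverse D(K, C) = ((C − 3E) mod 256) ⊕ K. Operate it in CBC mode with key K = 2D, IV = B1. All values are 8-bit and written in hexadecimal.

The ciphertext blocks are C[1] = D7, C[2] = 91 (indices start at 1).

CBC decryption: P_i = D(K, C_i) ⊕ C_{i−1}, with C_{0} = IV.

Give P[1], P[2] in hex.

P[1] = 05, P[2] = A9

P[1]: D(K, D7) = B4; B4 ⊕ B1 = 05.
P[2]: D(K, 91) = 7E; 7E ⊕ D7 = A9.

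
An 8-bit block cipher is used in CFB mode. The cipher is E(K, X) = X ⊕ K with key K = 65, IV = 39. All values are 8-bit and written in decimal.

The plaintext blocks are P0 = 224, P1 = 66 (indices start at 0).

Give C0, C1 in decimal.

C0 = 134, C1 = 133

CFB encryption: C_i = P_i ⊕ E(K, C_{i−1}), with C_{−1} = IV.
C0: E(K, 39) = 102; 224 ⊕ 102 = 134.
C1: E(K, 134) = 199; 66 ⊕ 199 = 133.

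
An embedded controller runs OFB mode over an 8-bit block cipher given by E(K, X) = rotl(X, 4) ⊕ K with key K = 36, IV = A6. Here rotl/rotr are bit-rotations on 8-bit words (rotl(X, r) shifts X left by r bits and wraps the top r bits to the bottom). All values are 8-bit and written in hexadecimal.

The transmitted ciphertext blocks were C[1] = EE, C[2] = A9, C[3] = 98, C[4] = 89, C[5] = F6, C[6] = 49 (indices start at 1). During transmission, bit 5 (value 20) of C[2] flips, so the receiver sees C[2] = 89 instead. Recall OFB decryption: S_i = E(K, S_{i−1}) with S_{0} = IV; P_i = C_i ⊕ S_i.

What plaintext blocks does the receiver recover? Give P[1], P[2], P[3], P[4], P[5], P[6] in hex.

Only C[2] changed, to 89. In OFB, a change in C_i flips the same bit in P_i only; the keystream is unaffected. Decrypting the received ciphertext:
P[1]: S = E(K, A6) = 5C; EE ⊕ 5C = B2.
P[2]: S = E(K, 5C) = F3; 89 ⊕ F3 = 7A.
P[3]: S = E(K, F3) = 09; 98 ⊕ 09 = 91.
P[4]: S = E(K, 09) = A6; 89 ⊕ A6 = 2F.
P[5]: S = E(K, A6) = 5C; F6 ⊕ 5C = AA.
P[6]: S = E(K, 5C) = F3; 49 ⊕ F3 = BA.
Blocks that differ from the original plaintext: P[2].

P[1] = B2, P[2] = 7A, P[3] = 91, P[4] = 2F, P[5] = AA, P[6] = BA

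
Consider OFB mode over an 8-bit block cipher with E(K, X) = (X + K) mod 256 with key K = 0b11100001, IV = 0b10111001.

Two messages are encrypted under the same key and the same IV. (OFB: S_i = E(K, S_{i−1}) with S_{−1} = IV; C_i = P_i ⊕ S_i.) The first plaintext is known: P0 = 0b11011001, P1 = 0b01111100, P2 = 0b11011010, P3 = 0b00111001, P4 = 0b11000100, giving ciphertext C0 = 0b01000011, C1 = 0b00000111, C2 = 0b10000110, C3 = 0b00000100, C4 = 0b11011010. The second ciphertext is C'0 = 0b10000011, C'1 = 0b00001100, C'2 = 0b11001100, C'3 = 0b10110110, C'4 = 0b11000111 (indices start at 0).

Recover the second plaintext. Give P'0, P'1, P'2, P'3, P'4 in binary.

P'0 = 0b00011001, P'1 = 0b01110111, P'2 = 0b10010000, P'3 = 0b10001011, P'4 = 0b11011001

In OFB with a reused IV, both messages share the same keystream S_i, so C_i ⊕ C'_i = P_i ⊕ P'_i and thus P'_i = P_i ⊕ C_i ⊕ C'_i.
P'0: 0b11011001 ⊕ 0b01000011 ⊕ 0b10000011 = 0b00011001.
P'1: 0b01111100 ⊕ 0b00000111 ⊕ 0b00001100 = 0b01110111.
P'2: 0b11011010 ⊕ 0b10000110 ⊕ 0b11001100 = 0b10010000.
P'3: 0b00111001 ⊕ 0b00000100 ⊕ 0b10110110 = 0b10001011.
P'4: 0b11000100 ⊕ 0b11011010 ⊕ 0b11000111 = 0b11011001.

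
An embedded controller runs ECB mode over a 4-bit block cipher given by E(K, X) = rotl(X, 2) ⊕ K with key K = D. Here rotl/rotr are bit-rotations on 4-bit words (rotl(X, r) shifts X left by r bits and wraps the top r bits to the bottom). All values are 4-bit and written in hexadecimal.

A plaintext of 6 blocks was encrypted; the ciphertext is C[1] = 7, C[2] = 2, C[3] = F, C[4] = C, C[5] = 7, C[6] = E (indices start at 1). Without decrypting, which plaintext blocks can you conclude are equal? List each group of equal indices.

P[1] = P[5]

ECB encrypts each block independently with the same key, so equal ciphertext blocks imply equal plaintext blocks.
C[1] = C[5] = 7, so P[1] = P[5].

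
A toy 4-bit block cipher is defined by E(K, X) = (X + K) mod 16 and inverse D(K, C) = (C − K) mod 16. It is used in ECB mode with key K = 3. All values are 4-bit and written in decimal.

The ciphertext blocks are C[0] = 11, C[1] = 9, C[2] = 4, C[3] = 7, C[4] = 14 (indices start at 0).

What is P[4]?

P[4] = 11

ECB decryption: P_i = D(K, C_i).
P[4]: D(K, 14) = 11.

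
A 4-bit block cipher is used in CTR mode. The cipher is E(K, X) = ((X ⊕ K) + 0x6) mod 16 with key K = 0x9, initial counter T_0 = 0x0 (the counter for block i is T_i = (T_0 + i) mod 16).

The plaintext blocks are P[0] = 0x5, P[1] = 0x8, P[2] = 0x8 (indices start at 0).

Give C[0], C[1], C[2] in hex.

C[0] = 0xA, C[1] = 0x6, C[2] = 0x9

CTR encryption: S_i = E(K, T_i) where T_i is the counter for block i; C_i = P_i ⊕ S_i.
C[0]: T = 0x0, S = E(K, T) = 0xF; 0x5 ⊕ 0xF = 0xA.
C[1]: T = 0x1, S = E(K, T) = 0xE; 0x8 ⊕ 0xE = 0x6.
C[2]: T = 0x2, S = E(K, T) = 0x1; 0x8 ⊕ 0x1 = 0x9.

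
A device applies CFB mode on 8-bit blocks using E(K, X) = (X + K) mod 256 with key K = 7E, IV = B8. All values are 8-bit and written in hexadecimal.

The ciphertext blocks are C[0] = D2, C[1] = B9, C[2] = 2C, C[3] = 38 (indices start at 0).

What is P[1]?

P[1] = E9

CFB decryption: P_i = C_i ⊕ E(K, C_{i−1}), with C_{−1} = IV.
P[1]: E(K, D2) = 50; B9 ⊕ 50 = E9.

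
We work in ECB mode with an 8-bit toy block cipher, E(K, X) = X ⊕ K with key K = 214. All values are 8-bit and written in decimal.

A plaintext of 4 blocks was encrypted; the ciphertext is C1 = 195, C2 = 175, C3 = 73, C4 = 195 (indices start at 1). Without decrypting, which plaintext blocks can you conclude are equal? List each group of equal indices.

P1 = P4

ECB encrypts each block independently with the same key, so equal ciphertext blocks imply equal plaintext blocks.
C1 = C4 = 195, so P1 = P4.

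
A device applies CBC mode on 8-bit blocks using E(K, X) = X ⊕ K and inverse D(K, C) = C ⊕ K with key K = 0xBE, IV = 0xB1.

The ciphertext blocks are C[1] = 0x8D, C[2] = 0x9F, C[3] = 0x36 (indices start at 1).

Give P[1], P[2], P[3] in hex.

CBC decryption: P_i = D(K, C_i) ⊕ C_{i−1}, with C_{0} = IV.
P[1]: D(K, 0x8D) = 0x33; 0x33 ⊕ 0xB1 = 0x82.
P[2]: D(K, 0x9F) = 0x21; 0x21 ⊕ 0x8D = 0xAC.
P[3]: D(K, 0x36) = 0x88; 0x88 ⊕ 0x9F = 0x17.

P[1] = 0x82, P[2] = 0xAC, P[3] = 0x17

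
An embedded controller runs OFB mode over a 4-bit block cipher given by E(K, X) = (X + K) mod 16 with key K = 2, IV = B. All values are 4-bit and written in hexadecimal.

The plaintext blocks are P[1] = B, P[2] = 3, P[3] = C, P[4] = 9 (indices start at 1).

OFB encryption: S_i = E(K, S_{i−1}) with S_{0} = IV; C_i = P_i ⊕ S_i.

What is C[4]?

C[4] = A

C[1]: S = E(K, B) = D; B ⊕ D = 6.
C[2]: S = E(K, D) = F; 3 ⊕ F = C.
C[3]: S = E(K, F) = 1; C ⊕ 1 = D.
C[4]: S = E(K, 1) = 3; 9 ⊕ 3 = A.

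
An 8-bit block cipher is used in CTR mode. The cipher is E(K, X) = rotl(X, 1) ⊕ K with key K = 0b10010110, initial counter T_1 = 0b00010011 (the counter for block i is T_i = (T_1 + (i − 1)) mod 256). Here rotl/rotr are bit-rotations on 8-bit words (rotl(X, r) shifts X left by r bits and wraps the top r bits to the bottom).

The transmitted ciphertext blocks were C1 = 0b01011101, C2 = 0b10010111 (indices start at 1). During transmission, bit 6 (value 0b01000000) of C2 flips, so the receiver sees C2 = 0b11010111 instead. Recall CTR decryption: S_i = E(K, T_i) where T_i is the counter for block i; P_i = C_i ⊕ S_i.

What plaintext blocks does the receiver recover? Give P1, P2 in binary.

P1 = 0b11101101, P2 = 0b01101001

Only C2 changed, to 0b11010111. In CTR, a change in C_i flips the same bit in P_i only; the keystream is unaffected. Decrypting the received ciphertext:
P1: T = 0b00010011, S = E(K, T) = 0b10110000; 0b01011101 ⊕ 0b10110000 = 0b11101101.
P2: T = 0b00010100, S = E(K, T) = 0b10111110; 0b11010111 ⊕ 0b10111110 = 0b01101001.
Blocks that differ from the original plaintext: P2.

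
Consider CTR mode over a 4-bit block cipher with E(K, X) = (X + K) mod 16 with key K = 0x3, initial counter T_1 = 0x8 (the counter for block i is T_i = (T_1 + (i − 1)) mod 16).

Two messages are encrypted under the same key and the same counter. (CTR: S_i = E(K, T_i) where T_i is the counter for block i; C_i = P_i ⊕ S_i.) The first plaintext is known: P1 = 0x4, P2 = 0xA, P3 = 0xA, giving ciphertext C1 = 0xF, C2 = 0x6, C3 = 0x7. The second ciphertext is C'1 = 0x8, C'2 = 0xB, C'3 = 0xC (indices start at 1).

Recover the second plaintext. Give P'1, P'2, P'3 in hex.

P'1 = 0x3, P'2 = 0x7, P'3 = 0x1

In CTR with a reused counter, both messages share the same keystream S_i, so C_i ⊕ C'_i = P_i ⊕ P'_i and thus P'_i = P_i ⊕ C_i ⊕ C'_i.
P'1: 0x4 ⊕ 0xF ⊕ 0x8 = 0x3.
P'2: 0xA ⊕ 0x6 ⊕ 0xB = 0x7.
P'3: 0xA ⊕ 0x7 ⊕ 0xC = 0x1.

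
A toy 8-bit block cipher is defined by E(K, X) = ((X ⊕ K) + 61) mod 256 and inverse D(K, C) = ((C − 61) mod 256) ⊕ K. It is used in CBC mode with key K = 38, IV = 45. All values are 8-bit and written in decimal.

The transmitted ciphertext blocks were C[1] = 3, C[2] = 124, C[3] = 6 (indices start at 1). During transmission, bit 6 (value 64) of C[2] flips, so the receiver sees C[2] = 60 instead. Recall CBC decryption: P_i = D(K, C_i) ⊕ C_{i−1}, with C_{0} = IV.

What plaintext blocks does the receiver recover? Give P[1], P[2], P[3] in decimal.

P[1] = 205, P[2] = 218, P[3] = 211

Only C[2] changed, to 60. In CBC, a change in C_i garbles P_i and flips the same bit in P_{i+1}. Decrypting the received ciphertext:
P[1]: D(K, 3) = 224; 224 ⊕ 45 = 205.
P[2]: D(K, 60) = 217; 217 ⊕ 3 = 218.
P[3]: D(K, 6) = 239; 239 ⊕ 60 = 211.
Blocks that differ from the original plaintext: P[2], P[3].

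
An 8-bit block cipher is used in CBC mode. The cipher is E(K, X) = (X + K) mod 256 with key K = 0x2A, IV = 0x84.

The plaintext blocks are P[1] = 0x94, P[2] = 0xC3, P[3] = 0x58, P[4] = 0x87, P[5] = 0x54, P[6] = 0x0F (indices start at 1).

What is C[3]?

C[3] = 0xA5

CBC encryption: C_i = E(K, P_i ⊕ C_{i−1}), with C_{0} = IV.
C[1]: P[1] ⊕ 0x84 = 0x10; E(K, 0x10) = 0x3A.
C[2]: P[2] ⊕ 0x3A = 0xF9; E(K, 0xF9) = 0x23.
C[3]: P[3] ⊕ 0x23 = 0x7B; E(K, 0x7B) = 0xA5.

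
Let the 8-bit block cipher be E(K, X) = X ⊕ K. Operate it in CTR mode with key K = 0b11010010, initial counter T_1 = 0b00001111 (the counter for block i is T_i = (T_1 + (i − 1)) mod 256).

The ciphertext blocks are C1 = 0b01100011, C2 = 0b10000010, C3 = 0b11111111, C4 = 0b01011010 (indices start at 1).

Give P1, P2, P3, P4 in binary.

CTR decryption: S_i = E(K, T_i) where T_i is the counter for block i; P_i = C_i ⊕ S_i.
P1: T = 0b00001111, S = E(K, T) = 0b11011101; 0b01100011 ⊕ 0b11011101 = 0b10111110.
P2: T = 0b00010000, S = E(K, T) = 0b11000010; 0b10000010 ⊕ 0b11000010 = 0b01000000.
P3: T = 0b00010001, S = E(K, T) = 0b11000011; 0b11111111 ⊕ 0b11000011 = 0b00111100.
P4: T = 0b00010010, S = E(K, T) = 0b11000000; 0b01011010 ⊕ 0b11000000 = 0b10011010.

P1 = 0b10111110, P2 = 0b01000000, P3 = 0b00111100, P4 = 0b10011010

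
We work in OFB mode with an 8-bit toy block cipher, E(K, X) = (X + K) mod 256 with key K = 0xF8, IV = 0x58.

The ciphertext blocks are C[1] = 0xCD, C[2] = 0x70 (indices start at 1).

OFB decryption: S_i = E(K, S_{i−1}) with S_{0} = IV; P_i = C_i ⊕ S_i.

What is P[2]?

P[2] = 0x38

P[1]: S = E(K, 0x58) = 0x50; 0xCD ⊕ 0x50 = 0x9D.
P[2]: S = E(K, 0x50) = 0x48; 0x70 ⊕ 0x48 = 0x38.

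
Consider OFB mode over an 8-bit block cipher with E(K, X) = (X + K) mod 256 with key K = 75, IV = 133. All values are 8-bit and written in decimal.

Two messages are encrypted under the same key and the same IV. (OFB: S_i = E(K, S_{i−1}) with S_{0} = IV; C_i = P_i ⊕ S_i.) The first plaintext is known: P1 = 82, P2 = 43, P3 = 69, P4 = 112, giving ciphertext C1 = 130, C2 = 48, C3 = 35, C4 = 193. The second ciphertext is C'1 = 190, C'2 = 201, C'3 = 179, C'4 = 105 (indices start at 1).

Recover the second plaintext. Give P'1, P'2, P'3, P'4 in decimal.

In OFB with a reused IV, both messages share the same keystream S_i, so C_i ⊕ C'_i = P_i ⊕ P'_i and thus P'_i = P_i ⊕ C_i ⊕ C'_i.
P'1: 82 ⊕ 130 ⊕ 190 = 110.
P'2: 43 ⊕ 48 ⊕ 201 = 210.
P'3: 69 ⊕ 35 ⊕ 179 = 213.
P'4: 112 ⊕ 193 ⊕ 105 = 216.

P'1 = 110, P'2 = 210, P'3 = 213, P'4 = 216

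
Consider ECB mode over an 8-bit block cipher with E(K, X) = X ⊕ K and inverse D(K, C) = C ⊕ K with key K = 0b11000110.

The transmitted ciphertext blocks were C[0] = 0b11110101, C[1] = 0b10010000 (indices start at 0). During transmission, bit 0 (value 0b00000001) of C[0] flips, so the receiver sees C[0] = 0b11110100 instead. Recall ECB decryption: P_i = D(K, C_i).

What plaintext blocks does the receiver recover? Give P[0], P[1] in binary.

P[0] = 0b00110010, P[1] = 0b01010110

Only C[0] changed, to 0b11110100. In ECB, a change in C_i affects only P_i. Decrypting the received ciphertext:
P[0]: D(K, 0b11110100) = 0b00110010.
P[1]: D(K, 0b10010000) = 0b01010110.
Blocks that differ from the original plaintext: P[0].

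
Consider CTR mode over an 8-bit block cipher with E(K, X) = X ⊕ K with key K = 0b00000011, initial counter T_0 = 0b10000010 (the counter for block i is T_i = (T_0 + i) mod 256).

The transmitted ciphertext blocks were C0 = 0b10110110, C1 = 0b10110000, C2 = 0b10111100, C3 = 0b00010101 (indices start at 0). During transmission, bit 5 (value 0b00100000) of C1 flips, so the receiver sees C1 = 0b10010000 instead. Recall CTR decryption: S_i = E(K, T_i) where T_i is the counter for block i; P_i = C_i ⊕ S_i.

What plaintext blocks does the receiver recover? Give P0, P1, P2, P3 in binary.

P0 = 0b00110111, P1 = 0b00010000, P2 = 0b00111011, P3 = 0b10010011

Only C1 changed, to 0b10010000. In CTR, a change in C_i flips the same bit in P_i only; the keystream is unaffected. Decrypting the received ciphertext:
P0: T = 0b10000010, S = E(K, T) = 0b10000001; 0b10110110 ⊕ 0b10000001 = 0b00110111.
P1: T = 0b10000011, S = E(K, T) = 0b10000000; 0b10010000 ⊕ 0b10000000 = 0b00010000.
P2: T = 0b10000100, S = E(K, T) = 0b10000111; 0b10111100 ⊕ 0b10000111 = 0b00111011.
P3: T = 0b10000101, S = E(K, T) = 0b10000110; 0b00010101 ⊕ 0b10000110 = 0b10010011.
Blocks that differ from the original plaintext: P1.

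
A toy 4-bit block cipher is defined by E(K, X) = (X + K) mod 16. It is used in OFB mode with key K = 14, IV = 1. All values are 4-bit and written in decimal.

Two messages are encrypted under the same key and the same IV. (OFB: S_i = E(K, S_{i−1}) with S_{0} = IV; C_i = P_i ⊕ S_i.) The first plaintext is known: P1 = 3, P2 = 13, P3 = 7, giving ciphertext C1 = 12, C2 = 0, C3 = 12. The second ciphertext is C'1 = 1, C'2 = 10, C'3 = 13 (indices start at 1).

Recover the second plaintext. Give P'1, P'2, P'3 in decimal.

P'1 = 14, P'2 = 7, P'3 = 6

In OFB with a reused IV, both messages share the same keystream S_i, so C_i ⊕ C'_i = P_i ⊕ P'_i and thus P'_i = P_i ⊕ C_i ⊕ C'_i.
P'1: 3 ⊕ 12 ⊕ 1 = 14.
P'2: 13 ⊕ 0 ⊕ 10 = 7.
P'3: 7 ⊕ 12 ⊕ 13 = 6.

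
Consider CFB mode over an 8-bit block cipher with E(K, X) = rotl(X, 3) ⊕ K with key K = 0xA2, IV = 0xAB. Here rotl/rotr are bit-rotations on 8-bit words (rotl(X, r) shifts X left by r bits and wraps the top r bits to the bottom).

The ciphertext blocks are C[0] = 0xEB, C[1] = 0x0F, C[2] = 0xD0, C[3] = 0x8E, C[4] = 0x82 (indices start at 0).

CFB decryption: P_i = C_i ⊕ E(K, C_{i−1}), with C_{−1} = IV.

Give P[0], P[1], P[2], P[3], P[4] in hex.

P[0]: E(K, 0xAB) = 0xFF; 0xEB ⊕ 0xFF = 0x14.
P[1]: E(K, 0xEB) = 0xFD; 0x0F ⊕ 0xFD = 0xF2.
P[2]: E(K, 0x0F) = 0xDA; 0xD0 ⊕ 0xDA = 0x0A.
P[3]: E(K, 0xD0) = 0x24; 0x8E ⊕ 0x24 = 0xAA.
P[4]: E(K, 0x8E) = 0xD6; 0x82 ⊕ 0xD6 = 0x54.

P[0] = 0x14, P[1] = 0xF2, P[2] = 0x0A, P[3] = 0xAA, P[4] = 0x54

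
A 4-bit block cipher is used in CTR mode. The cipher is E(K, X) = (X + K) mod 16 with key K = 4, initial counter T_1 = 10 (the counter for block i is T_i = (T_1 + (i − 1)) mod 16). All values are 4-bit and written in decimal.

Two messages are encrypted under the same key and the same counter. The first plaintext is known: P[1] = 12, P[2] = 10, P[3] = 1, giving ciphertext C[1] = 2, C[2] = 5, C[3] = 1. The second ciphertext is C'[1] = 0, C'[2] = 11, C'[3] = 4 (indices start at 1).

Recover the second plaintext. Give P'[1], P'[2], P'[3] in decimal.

P'[1] = 14, P'[2] = 4, P'[3] = 4

In CTR with a reused counter, both messages share the same keystream S_i, so C_i ⊕ C'_i = P_i ⊕ P'_i and thus P'_i = P_i ⊕ C_i ⊕ C'_i.
P'[1]: 12 ⊕ 2 ⊕ 0 = 14.
P'[2]: 10 ⊕ 5 ⊕ 11 = 4.
P'[3]: 1 ⊕ 1 ⊕ 4 = 4.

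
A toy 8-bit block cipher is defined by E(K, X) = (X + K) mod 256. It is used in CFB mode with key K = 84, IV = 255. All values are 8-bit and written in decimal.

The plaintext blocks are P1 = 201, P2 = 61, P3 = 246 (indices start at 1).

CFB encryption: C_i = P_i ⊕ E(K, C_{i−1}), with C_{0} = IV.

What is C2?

C1: E(K, 255) = 83; 201 ⊕ 83 = 154.
C2: E(K, 154) = 238; 61 ⊕ 238 = 211.

C2 = 211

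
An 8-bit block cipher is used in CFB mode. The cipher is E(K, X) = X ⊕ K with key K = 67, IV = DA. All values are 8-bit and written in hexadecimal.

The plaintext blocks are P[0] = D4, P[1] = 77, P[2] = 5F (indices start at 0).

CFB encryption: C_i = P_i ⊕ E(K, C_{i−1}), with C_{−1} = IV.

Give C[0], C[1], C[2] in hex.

C[0]: E(K, DA) = BD; D4 ⊕ BD = 69.
C[1]: E(K, 69) = 0E; 77 ⊕ 0E = 79.
C[2]: E(K, 79) = 1E; 5F ⊕ 1E = 41.

C[0] = 69, C[1] = 79, C[2] = 41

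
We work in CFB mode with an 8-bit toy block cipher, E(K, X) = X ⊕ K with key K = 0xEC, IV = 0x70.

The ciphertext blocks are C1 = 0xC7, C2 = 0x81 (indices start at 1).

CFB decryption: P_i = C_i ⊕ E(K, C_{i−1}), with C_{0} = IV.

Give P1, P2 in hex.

P1 = 0x5B, P2 = 0xAA

P1: E(K, 0x70) = 0x9C; 0xC7 ⊕ 0x9C = 0x5B.
P2: E(K, 0xC7) = 0x2B; 0x81 ⊕ 0x2B = 0xAA.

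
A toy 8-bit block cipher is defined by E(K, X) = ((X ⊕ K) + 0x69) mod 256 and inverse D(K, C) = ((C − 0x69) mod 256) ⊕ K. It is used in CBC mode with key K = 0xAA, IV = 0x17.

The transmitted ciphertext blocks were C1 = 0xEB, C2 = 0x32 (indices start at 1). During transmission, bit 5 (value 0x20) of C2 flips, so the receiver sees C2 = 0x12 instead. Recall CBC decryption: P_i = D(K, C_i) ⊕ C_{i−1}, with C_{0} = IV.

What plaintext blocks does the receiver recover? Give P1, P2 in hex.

P1 = 0x3F, P2 = 0xE8

Only C2 changed, to 0x12. In CBC, a change in C_i garbles P_i and flips the same bit in P_{i+1}. Decrypting the received ciphertext:
P1: D(K, 0xEB) = 0x28; 0x28 ⊕ 0x17 = 0x3F.
P2: D(K, 0x12) = 0x03; 0x03 ⊕ 0xEB = 0xE8.
Blocks that differ from the original plaintext: P2.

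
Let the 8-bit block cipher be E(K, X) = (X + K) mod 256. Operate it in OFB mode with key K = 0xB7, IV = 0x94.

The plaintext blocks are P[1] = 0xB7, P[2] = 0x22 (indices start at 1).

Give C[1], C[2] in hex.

C[1] = 0xFC, C[2] = 0x20

OFB encryption: S_i = E(K, S_{i−1}) with S_{0} = IV; C_i = P_i ⊕ S_i.
C[1]: S = E(K, 0x94) = 0x4B; 0xB7 ⊕ 0x4B = 0xFC.
C[2]: S = E(K, 0x4B) = 0x02; 0x22 ⊕ 0x02 = 0x20.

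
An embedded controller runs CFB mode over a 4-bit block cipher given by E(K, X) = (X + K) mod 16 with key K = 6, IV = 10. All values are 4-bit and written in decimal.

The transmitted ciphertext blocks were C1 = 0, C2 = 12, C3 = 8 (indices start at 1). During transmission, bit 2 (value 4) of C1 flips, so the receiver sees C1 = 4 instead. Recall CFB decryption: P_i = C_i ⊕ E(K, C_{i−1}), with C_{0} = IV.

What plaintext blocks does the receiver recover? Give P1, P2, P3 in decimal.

P1 = 4, P2 = 6, P3 = 10

Only C1 changed, to 4. In CFB, a change in C_i flips the same bit in P_i and garbles P_{i+1}. Decrypting the received ciphertext:
P1: E(K, 10) = 0; 4 ⊕ 0 = 4.
P2: E(K, 4) = 10; 12 ⊕ 10 = 6.
P3: E(K, 12) = 2; 8 ⊕ 2 = 10.
Blocks that differ from the original plaintext: P1, P2.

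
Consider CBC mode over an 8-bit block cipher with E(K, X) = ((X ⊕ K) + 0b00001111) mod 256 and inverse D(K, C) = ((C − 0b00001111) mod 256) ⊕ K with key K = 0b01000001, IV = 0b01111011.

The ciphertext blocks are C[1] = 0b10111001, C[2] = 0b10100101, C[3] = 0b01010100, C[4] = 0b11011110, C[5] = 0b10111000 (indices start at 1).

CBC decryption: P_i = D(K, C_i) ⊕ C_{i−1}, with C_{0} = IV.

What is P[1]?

P[1] = 0b10010000

P[1]: D(K, 0b10111001) = 0b11101011; 0b11101011 ⊕ 0b01111011 = 0b10010000.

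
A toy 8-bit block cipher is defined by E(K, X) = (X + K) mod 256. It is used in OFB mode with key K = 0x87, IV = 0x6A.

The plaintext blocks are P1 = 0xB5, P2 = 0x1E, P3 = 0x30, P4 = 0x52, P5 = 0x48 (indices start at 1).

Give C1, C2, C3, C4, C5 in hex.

OFB encryption: S_i = E(K, S_{i−1}) with S_{0} = IV; C_i = P_i ⊕ S_i.
C1: S = E(K, 0x6A) = 0xF1; 0xB5 ⊕ 0xF1 = 0x44.
C2: S = E(K, 0xF1) = 0x78; 0x1E ⊕ 0x78 = 0x66.
C3: S = E(K, 0x78) = 0xFF; 0x30 ⊕ 0xFF = 0xCF.
C4: S = E(K, 0xFF) = 0x86; 0x52 ⊕ 0x86 = 0xD4.
C5: S = E(K, 0x86) = 0x0D; 0x48 ⊕ 0x0D = 0x45.

C1 = 0x44, C2 = 0x66, C3 = 0xCF, C4 = 0xD4, C5 = 0x45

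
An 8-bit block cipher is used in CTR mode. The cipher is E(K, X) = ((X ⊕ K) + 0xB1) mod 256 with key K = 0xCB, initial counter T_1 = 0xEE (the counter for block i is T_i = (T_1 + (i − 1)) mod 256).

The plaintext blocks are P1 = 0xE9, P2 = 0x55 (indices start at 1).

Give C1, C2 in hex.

C1 = 0x3F, C2 = 0x80

CTR encryption: S_i = E(K, T_i) where T_i is the counter for block i; C_i = P_i ⊕ S_i.
C1: T = 0xEE, S = E(K, T) = 0xD6; 0xE9 ⊕ 0xD6 = 0x3F.
C2: T = 0xEF, S = E(K, T) = 0xD5; 0x55 ⊕ 0xD5 = 0x80.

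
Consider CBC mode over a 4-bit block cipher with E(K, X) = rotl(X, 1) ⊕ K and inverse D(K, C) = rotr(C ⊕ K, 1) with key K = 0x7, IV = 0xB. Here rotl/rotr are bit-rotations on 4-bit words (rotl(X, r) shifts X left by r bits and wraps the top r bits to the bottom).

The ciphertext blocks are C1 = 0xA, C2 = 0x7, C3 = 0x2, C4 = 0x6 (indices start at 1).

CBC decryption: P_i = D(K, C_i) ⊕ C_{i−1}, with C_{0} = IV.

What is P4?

P4 = 0xA

P4: D(K, 0x6) = 0x8; 0x8 ⊕ 0x2 = 0xA.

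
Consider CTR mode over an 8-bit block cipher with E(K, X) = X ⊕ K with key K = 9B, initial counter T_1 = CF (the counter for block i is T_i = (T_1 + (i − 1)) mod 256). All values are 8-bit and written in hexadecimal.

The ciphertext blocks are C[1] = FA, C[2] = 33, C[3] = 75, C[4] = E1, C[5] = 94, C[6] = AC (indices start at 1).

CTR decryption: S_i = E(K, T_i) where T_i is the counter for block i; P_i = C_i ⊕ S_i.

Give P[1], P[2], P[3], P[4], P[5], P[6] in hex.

P[1]: T = CF, S = E(K, T) = 54; FA ⊕ 54 = AE.
P[2]: T = D0, S = E(K, T) = 4B; 33 ⊕ 4B = 78.
P[3]: T = D1, S = E(K, T) = 4A; 75 ⊕ 4A = 3F.
P[4]: T = D2, S = E(K, T) = 49; E1 ⊕ 49 = A8.
P[5]: T = D3, S = E(K, T) = 48; 94 ⊕ 48 = DC.
P[6]: T = D4, S = E(K, T) = 4F; AC ⊕ 4F = E3.

P[1] = AE, P[2] = 78, P[3] = 3F, P[4] = A8, P[5] = DC, P[6] = E3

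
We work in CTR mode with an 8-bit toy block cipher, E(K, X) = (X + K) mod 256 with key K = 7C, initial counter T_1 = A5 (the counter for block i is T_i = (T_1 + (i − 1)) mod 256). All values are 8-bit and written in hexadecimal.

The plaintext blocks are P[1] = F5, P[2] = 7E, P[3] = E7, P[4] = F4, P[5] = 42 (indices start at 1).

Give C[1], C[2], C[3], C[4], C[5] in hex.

CTR encryption: S_i = E(K, T_i) where T_i is the counter for block i; C_i = P_i ⊕ S_i.
C[1]: T = A5, S = E(K, T) = 21; F5 ⊕ 21 = D4.
C[2]: T = A6, S = E(K, T) = 22; 7E ⊕ 22 = 5C.
C[3]: T = A7, S = E(K, T) = 23; E7 ⊕ 23 = C4.
C[4]: T = A8, S = E(K, T) = 24; F4 ⊕ 24 = D0.
C[5]: T = A9, S = E(K, T) = 25; 42 ⊕ 25 = 67.

C[1] = D4, C[2] = 5C, C[3] = C4, C[4] = D0, C[5] = 67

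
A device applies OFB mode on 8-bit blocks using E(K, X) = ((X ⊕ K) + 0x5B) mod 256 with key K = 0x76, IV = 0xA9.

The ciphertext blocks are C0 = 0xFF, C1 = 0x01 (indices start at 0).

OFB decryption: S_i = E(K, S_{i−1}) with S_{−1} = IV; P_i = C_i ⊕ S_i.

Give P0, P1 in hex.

P0: S = E(K, 0xA9) = 0x3A; 0xFF ⊕ 0x3A = 0xC5.
P1: S = E(K, 0x3A) = 0xA7; 0x01 ⊕ 0xA7 = 0xA6.

P0 = 0xC5, P1 = 0xA6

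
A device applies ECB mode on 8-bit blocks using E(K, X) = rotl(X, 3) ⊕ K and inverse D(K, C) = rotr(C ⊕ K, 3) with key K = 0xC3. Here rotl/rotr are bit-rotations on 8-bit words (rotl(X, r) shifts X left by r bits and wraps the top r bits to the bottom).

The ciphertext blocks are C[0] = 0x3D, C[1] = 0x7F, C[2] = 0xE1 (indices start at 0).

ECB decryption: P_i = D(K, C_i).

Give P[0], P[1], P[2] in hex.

P[0]: D(K, 0x3D) = 0xDF.
P[1]: D(K, 0x7F) = 0x97.
P[2]: D(K, 0xE1) = 0x44.

P[0] = 0xDF, P[1] = 0x97, P[2] = 0x44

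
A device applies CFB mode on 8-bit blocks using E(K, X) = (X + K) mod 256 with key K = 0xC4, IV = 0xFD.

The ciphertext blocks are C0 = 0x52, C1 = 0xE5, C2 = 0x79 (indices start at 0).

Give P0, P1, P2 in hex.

CFB decryption: P_i = C_i ⊕ E(K, C_{i−1}), with C_{−1} = IV.
P0: E(K, 0xFD) = 0xC1; 0x52 ⊕ 0xC1 = 0x93.
P1: E(K, 0x52) = 0x16; 0xE5 ⊕ 0x16 = 0xF3.
P2: E(K, 0xE5) = 0xA9; 0x79 ⊕ 0xA9 = 0xD0.

P0 = 0x93, P1 = 0xF3, P2 = 0xD0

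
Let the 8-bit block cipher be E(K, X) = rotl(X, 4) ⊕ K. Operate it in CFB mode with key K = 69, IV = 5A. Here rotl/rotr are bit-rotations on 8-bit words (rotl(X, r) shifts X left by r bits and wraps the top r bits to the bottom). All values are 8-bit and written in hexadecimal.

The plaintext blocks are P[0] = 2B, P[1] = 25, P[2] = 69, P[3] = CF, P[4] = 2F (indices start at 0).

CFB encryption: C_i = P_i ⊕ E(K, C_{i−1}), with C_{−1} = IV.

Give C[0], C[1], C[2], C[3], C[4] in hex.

C[0] = E7, C[1] = 32, C[2] = 23, C[3] = 94, C[4] = 0F

C[0]: E(K, 5A) = CC; 2B ⊕ CC = E7.
C[1]: E(K, E7) = 17; 25 ⊕ 17 = 32.
C[2]: E(K, 32) = 4A; 69 ⊕ 4A = 23.
C[3]: E(K, 23) = 5B; CF ⊕ 5B = 94.
C[4]: E(K, 94) = 20; 2F ⊕ 20 = 0F.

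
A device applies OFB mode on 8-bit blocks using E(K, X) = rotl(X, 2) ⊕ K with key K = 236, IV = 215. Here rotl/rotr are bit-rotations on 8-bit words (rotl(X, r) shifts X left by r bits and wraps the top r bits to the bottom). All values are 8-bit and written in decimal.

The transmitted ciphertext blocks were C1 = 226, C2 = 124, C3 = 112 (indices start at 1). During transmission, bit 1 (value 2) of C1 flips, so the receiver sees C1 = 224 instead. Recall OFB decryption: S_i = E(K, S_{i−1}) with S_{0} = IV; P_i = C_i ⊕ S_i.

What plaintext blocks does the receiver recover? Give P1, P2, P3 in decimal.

P1 = 83, P2 = 94, P3 = 20

Only C1 changed, to 224. In OFB, a change in C_i flips the same bit in P_i only; the keystream is unaffected. Decrypting the received ciphertext:
P1: S = E(K, 215) = 179; 224 ⊕ 179 = 83.
P2: S = E(K, 179) = 34; 124 ⊕ 34 = 94.
P3: S = E(K, 34) = 100; 112 ⊕ 100 = 20.
Blocks that differ from the original plaintext: P1.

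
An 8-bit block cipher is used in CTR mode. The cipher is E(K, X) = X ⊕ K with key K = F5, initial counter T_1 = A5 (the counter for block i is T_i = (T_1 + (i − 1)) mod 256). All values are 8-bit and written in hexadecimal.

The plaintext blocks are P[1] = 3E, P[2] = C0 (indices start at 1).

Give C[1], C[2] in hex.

C[1] = 6E, C[2] = 93

CTR encryption: S_i = E(K, T_i) where T_i is the counter for block i; C_i = P_i ⊕ S_i.
C[1]: T = A5, S = E(K, T) = 50; 3E ⊕ 50 = 6E.
C[2]: T = A6, S = E(K, T) = 53; C0 ⊕ 53 = 93.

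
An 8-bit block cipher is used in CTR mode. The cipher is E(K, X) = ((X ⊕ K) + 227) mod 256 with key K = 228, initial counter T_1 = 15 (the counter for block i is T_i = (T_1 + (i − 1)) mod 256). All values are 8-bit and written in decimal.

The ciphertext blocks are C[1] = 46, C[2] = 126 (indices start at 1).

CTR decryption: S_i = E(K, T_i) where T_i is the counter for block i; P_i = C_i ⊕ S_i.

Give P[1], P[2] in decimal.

P[1]: T = 15, S = E(K, T) = 206; 46 ⊕ 206 = 224.
P[2]: T = 16, S = E(K, T) = 215; 126 ⊕ 215 = 169.

P[1] = 224, P[2] = 169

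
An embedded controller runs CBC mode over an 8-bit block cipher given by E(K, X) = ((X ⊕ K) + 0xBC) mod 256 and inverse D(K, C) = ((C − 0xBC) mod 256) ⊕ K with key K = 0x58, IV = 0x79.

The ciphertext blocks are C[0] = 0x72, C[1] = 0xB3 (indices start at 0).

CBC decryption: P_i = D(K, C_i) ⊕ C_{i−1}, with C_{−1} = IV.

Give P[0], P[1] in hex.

P[0]: D(K, 0x72) = 0xEE; 0xEE ⊕ 0x79 = 0x97.
P[1]: D(K, 0xB3) = 0xAF; 0xAF ⊕ 0x72 = 0xDD.

P[0] = 0x97, P[1] = 0xDD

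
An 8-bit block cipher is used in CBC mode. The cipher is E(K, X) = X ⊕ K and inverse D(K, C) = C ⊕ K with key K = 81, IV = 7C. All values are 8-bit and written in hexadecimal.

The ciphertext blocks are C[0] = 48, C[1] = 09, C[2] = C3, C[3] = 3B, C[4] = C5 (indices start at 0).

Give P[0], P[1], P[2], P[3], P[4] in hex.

CBC decryption: P_i = D(K, C_i) ⊕ C_{i−1}, with C_{−1} = IV.
P[0]: D(K, 48) = C9; C9 ⊕ 7C = B5.
P[1]: D(K, 09) = 88; 88 ⊕ 48 = C0.
P[2]: D(K, C3) = 42; 42 ⊕ 09 = 4B.
P[3]: D(K, 3B) = BA; BA ⊕ C3 = 79.
P[4]: D(K, C5) = 44; 44 ⊕ 3B = 7F.

P[0] = B5, P[1] = C0, P[2] = 4B, P[3] = 79, P[4] = 7F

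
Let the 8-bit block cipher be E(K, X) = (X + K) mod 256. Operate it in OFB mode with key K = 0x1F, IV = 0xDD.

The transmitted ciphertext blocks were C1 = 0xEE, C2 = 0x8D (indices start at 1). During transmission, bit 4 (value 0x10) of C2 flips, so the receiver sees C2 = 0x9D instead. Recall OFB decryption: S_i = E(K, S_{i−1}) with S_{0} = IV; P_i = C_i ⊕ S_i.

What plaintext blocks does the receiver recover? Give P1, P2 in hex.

Only C2 changed, to 0x9D. In OFB, a change in C_i flips the same bit in P_i only; the keystream is unaffected. Decrypting the received ciphertext:
P1: S = E(K, 0xDD) = 0xFC; 0xEE ⊕ 0xFC = 0x12.
P2: S = E(K, 0xFC) = 0x1B; 0x9D ⊕ 0x1B = 0x86.
Blocks that differ from the original plaintext: P2.

P1 = 0x12, P2 = 0x86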